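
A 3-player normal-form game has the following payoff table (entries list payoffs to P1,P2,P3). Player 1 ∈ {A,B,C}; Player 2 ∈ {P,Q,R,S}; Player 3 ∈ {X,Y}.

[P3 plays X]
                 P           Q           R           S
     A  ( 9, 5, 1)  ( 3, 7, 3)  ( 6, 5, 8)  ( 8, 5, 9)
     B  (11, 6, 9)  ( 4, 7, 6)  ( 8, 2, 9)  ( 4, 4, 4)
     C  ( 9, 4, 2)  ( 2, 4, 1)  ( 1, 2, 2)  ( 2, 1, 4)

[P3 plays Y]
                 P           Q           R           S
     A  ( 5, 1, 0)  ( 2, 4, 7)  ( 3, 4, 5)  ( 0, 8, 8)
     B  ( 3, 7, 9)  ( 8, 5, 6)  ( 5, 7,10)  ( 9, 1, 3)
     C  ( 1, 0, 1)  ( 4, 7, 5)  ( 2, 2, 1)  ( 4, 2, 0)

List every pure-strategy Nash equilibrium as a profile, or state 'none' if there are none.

Nash profiles: (B,Q,X), (B,R,Y)

(A,P,X): not NE [P1→B gives 11>9; P2→Q gives 7>5]
(A,P,Y): not NE [P2→S gives 8>1; P3→X gives 1>0]
(A,Q,X): not NE [P1→B gives 4>3; P3→Y gives 7>3]
(A,Q,Y): not NE [P1→B gives 8>2; P2→S gives 8>4]
(A,R,X): not NE [P1→B gives 8>6; P2→Q gives 7>5]
(A,R,Y): not NE [P1→B gives 5>3; P2→S gives 8>4; P3→X gives 8>5]
(A,S,X): not NE [P2→Q gives 7>5]
(A,S,Y): not NE [P1→B gives 9>0; P3→X gives 9>8]
(B,P,X): not NE [P2→Q gives 7>6]
(B,P,Y): not NE [P1→A gives 5>3]
(B,Q,X): NE
(B,Q,Y): not NE [P2→R gives 7>5]
(B,R,X): not NE [P2→Q gives 7>2; P3→Y gives 10>9]
(B,R,Y): NE
(B,S,X): not NE [P1→A gives 8>4; P2→Q gives 7>4]
(B,S,Y): not NE [P2→R gives 7>1; P3→X gives 4>3]
(C,P,X): not NE [P1→B gives 11>9]
(C,P,Y): not NE [P1→A gives 5>1; P2→Q gives 7>0; P3→X gives 2>1]
(C,Q,X): not NE [P1→B gives 4>2; P3→Y gives 5>1]
(C,Q,Y): not NE [P1→B gives 8>4]
(C,R,X): not NE [P1→B gives 8>1; P2→Q gives 4>2]
(C,R,Y): not NE [P1→B gives 5>2; P2→Q gives 7>2; P3→X gives 2>1]
(C,S,X): not NE [P1→A gives 8>2; P2→Q gives 4>1]
(C,S,Y): not NE [P1→B gives 9>4; P2→Q gives 7>2; P3→X gives 4>0]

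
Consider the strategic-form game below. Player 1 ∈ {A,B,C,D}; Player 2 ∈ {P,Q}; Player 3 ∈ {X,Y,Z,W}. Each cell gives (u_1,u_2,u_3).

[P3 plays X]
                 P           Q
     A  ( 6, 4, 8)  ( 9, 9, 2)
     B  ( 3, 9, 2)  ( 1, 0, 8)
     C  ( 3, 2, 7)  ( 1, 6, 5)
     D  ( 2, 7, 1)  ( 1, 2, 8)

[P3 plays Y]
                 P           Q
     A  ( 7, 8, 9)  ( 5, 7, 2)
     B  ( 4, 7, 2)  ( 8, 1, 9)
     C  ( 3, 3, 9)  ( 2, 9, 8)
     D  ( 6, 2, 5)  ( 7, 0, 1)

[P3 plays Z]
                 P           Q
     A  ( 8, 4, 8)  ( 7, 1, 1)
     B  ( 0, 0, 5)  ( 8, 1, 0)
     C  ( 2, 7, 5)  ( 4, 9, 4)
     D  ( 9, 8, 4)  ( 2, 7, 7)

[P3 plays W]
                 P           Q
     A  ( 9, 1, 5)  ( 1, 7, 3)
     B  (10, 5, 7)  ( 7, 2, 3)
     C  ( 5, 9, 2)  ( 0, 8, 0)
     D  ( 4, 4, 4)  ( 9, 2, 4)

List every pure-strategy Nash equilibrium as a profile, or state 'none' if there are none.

Nash profiles: (A,P,Y), (B,P,W)

(A,P,X): not NE [P2→Q gives 9>4; P3→Y gives 9>8]
(A,P,Y): NE
(A,P,Z): not NE [P1→D gives 9>8; P3→Y gives 9>8]
(A,P,W): not NE [P1→B gives 10>9; P2→Q gives 7>1; P3→Y gives 9>5]
(A,Q,X): not NE [P3→W gives 3>2]
(A,Q,Y): not NE [P1→B gives 8>5; P2→P gives 8>7; P3→W gives 3>2]
(A,Q,Z): not NE [P1→B gives 8>7; P2→P gives 4>1; P3→W gives 3>1]
(A,Q,W): not NE [P1→D gives 9>1]
(B,P,X): not NE [P1→A gives 6>3; P3→W gives 7>2]
(B,P,Y): not NE [P1→A gives 7>4; P3→W gives 7>2]
(B,P,Z): not NE [P1→D gives 9>0; P2→Q gives 1>0; P3→W gives 7>5]
(B,P,W): NE
(B,Q,X): not NE [P1→A gives 9>1; P2→P gives 9>0; P3→Y gives 9>8]
(B,Q,Y): not NE [P2→P gives 7>1]
(B,Q,Z): not NE [P3→Y gives 9>0]
(B,Q,W): not NE [P1→D gives 9>7; P2→P gives 5>2; P3→Y gives 9>3]
(C,P,X): not NE [P1→A gives 6>3; P2→Q gives 6>2; P3→Y gives 9>7]
(C,P,Y): not NE [P1→A gives 7>3; P2→Q gives 9>3]
(C,P,Z): not NE [P1→D gives 9>2; P2→Q gives 9>7; P3→Y gives 9>5]
(C,P,W): not NE [P1→B gives 10>5; P3→Y gives 9>2]
(C,Q,X): not NE [P1→A gives 9>1; P3→Y gives 8>5]
(C,Q,Y): not NE [P1→B gives 8>2]
(C,Q,Z): not NE [P1→B gives 8>4; P3→Y gives 8>4]
(C,Q,W): not NE [P1→D gives 9>0; P2→P gives 9>8; P3→Y gives 8>0]
(D,P,X): not NE [P1→A gives 6>2; P3→Y gives 5>1]
(D,P,Y): not NE [P1→A gives 7>6]
(D,P,Z): not NE [P3→Y gives 5>4]
(D,P,W): not NE [P1→B gives 10>4; P3→Y gives 5>4]
(D,Q,X): not NE [P1→A gives 9>1; P2→P gives 7>2]
(D,Q,Y): not NE [P1→B gives 8>7; P2→P gives 2>0; P3→X gives 8>1]
(D,Q,Z): not NE [P1→B gives 8>2; P2→P gives 8>7; P3→X gives 8>7]
(D,Q,W): not NE [P2→P gives 4>2; P3→X gives 8>4]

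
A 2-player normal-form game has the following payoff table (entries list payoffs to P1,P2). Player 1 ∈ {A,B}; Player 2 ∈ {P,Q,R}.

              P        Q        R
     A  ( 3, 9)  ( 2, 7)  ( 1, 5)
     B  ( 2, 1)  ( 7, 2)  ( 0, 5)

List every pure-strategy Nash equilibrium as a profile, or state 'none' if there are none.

(A,P): NE
(A,Q): not NE [P1→B gives 7>2; P2→P gives 9>7]
(A,R): not NE [P2→P gives 9>5]
(B,P): not NE [P1→A gives 3>2; P2→R gives 5>1]
(B,Q): not NE [P2→R gives 5>2]
(B,R): not NE [P1→A gives 1>0]

Nash profiles: (A,P)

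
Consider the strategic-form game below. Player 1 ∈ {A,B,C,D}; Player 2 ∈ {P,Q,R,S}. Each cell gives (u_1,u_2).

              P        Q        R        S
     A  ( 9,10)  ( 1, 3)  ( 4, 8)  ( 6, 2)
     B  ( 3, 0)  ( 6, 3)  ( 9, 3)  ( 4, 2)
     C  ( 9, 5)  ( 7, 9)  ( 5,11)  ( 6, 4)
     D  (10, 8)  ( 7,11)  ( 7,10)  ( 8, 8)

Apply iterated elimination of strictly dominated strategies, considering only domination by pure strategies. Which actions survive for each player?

Survivors P1:{B,C,D} P2:{Q,R}

P1 drop A (D beats it: P:10>9 Q:7>1 R:7>4 S:8>6)
P2 drop P (Q beats it: B:3>0 C:9>5 D:11>8)
P2 drop S (Q beats it: B:3>2 C:9>4 D:11>8)
P1→{B,C,D} P2→{Q,R}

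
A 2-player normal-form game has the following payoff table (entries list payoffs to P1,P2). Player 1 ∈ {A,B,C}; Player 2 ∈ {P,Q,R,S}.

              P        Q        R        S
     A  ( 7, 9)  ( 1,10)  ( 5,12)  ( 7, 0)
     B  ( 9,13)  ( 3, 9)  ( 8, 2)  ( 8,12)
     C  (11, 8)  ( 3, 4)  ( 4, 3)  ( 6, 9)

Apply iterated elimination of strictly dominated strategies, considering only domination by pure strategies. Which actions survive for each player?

IESDS → P1:{B,C} P2:{P,S}

P1 drop A (B beats it: P:9>7 Q:3>1 R:8>5 S:8>7)
P2 drop Q (P beats it: B:13>9 C:8>4)
P2 drop R (P beats it: B:13>2 C:8>3)
P1→{B,C} P2→{P,S}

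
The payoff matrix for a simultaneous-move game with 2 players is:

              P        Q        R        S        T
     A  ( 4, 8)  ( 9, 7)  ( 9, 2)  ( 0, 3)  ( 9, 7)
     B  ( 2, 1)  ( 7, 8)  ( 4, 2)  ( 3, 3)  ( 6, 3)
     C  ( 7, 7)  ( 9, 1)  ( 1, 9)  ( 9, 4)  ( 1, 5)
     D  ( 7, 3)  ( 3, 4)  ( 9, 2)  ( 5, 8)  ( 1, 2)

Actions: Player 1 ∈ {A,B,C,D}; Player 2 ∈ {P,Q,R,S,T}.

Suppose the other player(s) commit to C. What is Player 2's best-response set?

BR_2 = {R}

u_2(P vs C) = 7
u_2(Q vs C) = 1
u_2(R vs C) = 9
u_2(S vs C) = 4
u_2(T vs C) = 5
max payoff 9 at {R}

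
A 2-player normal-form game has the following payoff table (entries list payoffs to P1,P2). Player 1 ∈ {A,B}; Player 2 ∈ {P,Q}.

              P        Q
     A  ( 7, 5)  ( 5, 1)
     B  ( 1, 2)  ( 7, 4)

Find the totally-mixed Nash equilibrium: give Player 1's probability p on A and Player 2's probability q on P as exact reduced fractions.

P1 indiff ⇒ q·7+(1-q)·5 = q·1+(1-q)·7 ⇒ q(6) = (1-q)(2) ⇒ q = 1/4
P2 indiff ⇒ p·5+(1-p)·2 = p·1+(1-p)·4 ⇒ p(4) = (1-p)(2) ⇒ p = 1/3

(p,q) = (1/3, 1/4)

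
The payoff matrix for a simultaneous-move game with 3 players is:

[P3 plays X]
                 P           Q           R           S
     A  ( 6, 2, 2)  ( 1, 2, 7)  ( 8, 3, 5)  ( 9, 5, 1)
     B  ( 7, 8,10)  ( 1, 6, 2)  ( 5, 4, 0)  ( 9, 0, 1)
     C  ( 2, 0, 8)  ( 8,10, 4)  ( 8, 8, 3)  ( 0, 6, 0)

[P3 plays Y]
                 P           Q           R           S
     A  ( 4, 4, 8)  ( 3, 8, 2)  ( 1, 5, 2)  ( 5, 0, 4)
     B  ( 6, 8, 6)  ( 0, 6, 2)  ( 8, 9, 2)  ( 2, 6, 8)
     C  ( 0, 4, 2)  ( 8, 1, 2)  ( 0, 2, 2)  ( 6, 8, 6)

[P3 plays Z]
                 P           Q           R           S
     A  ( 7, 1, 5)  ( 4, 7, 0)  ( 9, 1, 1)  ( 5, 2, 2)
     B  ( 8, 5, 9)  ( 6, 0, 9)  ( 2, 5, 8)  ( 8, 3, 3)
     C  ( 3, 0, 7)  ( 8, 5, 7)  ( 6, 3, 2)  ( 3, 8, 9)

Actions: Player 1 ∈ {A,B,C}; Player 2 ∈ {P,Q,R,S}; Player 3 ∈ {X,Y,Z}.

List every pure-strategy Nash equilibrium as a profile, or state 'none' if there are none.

NE set: (B,P,X)

(A,P,X): not NE [P1→B gives 7>6; P2→S gives 5>2; P3→Y gives 8>2]
(A,P,Y): not NE [P1→B gives 6>4; P2→Q gives 8>4]
(A,P,Z): not NE [P1→B gives 8>7; P2→Q gives 7>1; P3→Y gives 8>5]
(A,Q,X): not NE [P1→C gives 8>1; P2→S gives 5>2]
(A,Q,Y): not NE [P1→C gives 8>3; P3→X gives 7>2]
(A,Q,Z): not NE [P1→C gives 8>4; P3→X gives 7>0]
(A,R,X): not NE [P2→S gives 5>3]
(A,R,Y): not NE [P1→B gives 8>1; P2→Q gives 8>5; P3→X gives 5>2]
(A,R,Z): not NE [P2→Q gives 7>1; P3→X gives 5>1]
(A,S,X): not NE [P3→Y gives 4>1]
(A,S,Y): not NE [P1→C gives 6>5; P2→Q gives 8>0]
(A,S,Z): not NE [P1→B gives 8>5; P2→Q gives 7>2; P3→Y gives 4>2]
(B,P,X): NE
(B,P,Y): not NE [P2→R gives 9>8; P3→X gives 10>6]
(B,P,Z): not NE [P3→X gives 10>9]
(B,Q,X): not NE [P1→C gives 8>1; P2→P gives 8>6; P3→Z gives 9>2]
(B,Q,Y): not NE [P1→C gives 8>0; P2→R gives 9>6; P3→Z gives 9>2]
(B,Q,Z): not NE [P1→C gives 8>6; P2→R gives 5>0]
(B,R,X): not NE [P1→C gives 8>5; P2→P gives 8>4; P3→Z gives 8>0]
(B,R,Y): not NE [P3→Z gives 8>2]
(B,R,Z): not NE [P1→A gives 9>2]
(B,S,X): not NE [P2→P gives 8>0; P3→Y gives 8>1]
(B,S,Y): not NE [P1→C gives 6>2; P2→R gives 9>6]
(B,S,Z): not NE [P2→R gives 5>3; P3→Y gives 8>3]
(C,P,X): not NE [P1→B gives 7>2; P2→Q gives 10>0]
(C,P,Y): not NE [P1→B gives 6>0; P2→S gives 8>4; P3→X gives 8>2]
(C,P,Z): not NE [P1→B gives 8>3; P2→S gives 8>0; P3→X gives 8>7]
(C,Q,X): not NE [P3→Z gives 7>4]
(C,Q,Y): not NE [P2→S gives 8>1; P3→Z gives 7>2]
(C,Q,Z): not NE [P2→S gives 8>5]
(C,R,X): not NE [P2→Q gives 10>8]
(C,R,Y): not NE [P1→B gives 8>0; P2→S gives 8>2; P3→X gives 3>2]
(C,R,Z): not NE [P1→A gives 9>6; P2→S gives 8>3; P3→X gives 3>2]
(C,S,X): not NE [P1→B gives 9>0; P2→Q gives 10>6; P3→Z gives 9>0]
(C,S,Y): not NE [P3→Z gives 9>6]
(C,S,Z): not NE [P1→B gives 8>3]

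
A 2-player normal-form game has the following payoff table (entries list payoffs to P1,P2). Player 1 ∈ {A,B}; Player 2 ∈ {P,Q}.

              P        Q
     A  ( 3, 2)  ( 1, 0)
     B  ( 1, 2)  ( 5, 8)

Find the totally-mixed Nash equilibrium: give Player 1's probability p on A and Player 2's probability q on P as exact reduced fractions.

P1 mixes 3/4 on A; P2 mixes 2/3 on P

P1 indiff ⇒ q·3+(1-q)·1 = q·1+(1-q)·5 ⇒ q(2) = (1-q)(4) ⇒ q = 2/3
P2 indiff ⇒ p·2+(1-p)·2 = p·0+(1-p)·8 ⇒ p(2) = (1-p)(6) ⇒ p = 3/4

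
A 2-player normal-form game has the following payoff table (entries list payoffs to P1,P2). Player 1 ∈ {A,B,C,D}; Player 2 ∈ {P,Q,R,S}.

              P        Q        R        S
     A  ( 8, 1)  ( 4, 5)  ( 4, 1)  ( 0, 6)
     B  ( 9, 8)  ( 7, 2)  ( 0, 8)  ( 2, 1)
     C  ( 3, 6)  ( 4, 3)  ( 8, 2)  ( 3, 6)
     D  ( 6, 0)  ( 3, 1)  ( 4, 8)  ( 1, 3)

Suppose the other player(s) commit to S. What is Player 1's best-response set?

BR_1 = {C}

u_1(A vs S) = 0
u_1(B vs S) = 2
u_1(C vs S) = 3
u_1(D vs S) = 1
max payoff 3 at {C}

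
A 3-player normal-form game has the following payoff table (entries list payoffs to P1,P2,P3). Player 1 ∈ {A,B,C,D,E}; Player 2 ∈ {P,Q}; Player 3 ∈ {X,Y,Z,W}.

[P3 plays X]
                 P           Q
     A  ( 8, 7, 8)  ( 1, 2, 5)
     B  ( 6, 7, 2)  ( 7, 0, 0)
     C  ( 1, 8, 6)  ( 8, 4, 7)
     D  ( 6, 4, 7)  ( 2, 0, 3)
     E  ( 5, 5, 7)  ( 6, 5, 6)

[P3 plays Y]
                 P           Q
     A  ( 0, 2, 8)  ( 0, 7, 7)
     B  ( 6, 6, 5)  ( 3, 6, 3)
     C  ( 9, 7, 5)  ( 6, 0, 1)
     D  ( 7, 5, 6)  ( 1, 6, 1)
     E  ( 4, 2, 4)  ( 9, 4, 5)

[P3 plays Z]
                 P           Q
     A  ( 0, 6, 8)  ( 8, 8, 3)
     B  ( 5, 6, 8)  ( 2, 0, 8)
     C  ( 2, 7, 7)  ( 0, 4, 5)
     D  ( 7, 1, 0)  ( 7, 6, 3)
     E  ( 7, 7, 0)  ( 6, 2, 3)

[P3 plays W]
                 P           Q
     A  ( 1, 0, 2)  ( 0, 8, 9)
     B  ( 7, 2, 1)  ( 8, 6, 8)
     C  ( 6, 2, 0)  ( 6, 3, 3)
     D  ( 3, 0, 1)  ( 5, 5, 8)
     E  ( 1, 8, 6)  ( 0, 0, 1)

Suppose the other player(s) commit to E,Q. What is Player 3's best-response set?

u_3(X vs E,Q) = 6
u_3(Y vs E,Q) = 5
u_3(Z vs E,Q) = 3
u_3(W vs E,Q) = 1
max payoff 6 at {X}

argmax u_3 = {X}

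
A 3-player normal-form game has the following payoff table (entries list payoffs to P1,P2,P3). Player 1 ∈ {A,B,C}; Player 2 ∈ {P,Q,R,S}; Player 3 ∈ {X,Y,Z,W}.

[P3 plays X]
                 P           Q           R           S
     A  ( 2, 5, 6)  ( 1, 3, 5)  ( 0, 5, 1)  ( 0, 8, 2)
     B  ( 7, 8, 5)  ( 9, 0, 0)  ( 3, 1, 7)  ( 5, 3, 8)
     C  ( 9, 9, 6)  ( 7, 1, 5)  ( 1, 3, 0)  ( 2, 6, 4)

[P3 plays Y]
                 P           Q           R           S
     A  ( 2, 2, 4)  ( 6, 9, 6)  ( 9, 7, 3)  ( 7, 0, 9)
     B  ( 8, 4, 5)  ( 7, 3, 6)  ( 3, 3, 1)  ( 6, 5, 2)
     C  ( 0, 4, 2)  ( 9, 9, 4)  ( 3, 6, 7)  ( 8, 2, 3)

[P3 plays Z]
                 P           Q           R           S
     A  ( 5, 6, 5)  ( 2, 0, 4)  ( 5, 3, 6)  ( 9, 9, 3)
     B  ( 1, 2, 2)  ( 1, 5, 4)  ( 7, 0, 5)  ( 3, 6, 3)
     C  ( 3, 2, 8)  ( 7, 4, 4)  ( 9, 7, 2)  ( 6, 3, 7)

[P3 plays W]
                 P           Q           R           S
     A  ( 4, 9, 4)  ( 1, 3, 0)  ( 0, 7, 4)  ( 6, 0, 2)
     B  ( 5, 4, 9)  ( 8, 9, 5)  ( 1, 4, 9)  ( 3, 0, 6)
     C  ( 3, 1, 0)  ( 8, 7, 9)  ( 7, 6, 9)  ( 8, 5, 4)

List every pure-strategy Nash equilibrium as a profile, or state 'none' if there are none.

NE set: (C,Q,W)

(A,P,X): not NE [P1→C gives 9>2; P2→S gives 8>5]
(A,P,Y): not NE [P1→B gives 8>2; P2→Q gives 9>2; P3→X gives 6>4]
(A,P,Z): not NE [P2→S gives 9>6; P3→X gives 6>5]
(A,P,W): not NE [P1→B gives 5>4; P3→X gives 6>4]
(A,Q,X): not NE [P1→B gives 9>1; P2→S gives 8>3; P3→Y gives 6>5]
(A,Q,Y): not NE [P1→C gives 9>6]
(A,Q,Z): not NE [P1→C gives 7>2; P2→S gives 9>0; P3→Y gives 6>4]
(A,Q,W): not NE [P1→C gives 8>1; P2→P gives 9>3; P3→Y gives 6>0]
(A,R,X): not NE [P1→B gives 3>0; P2→S gives 8>5; P3→Z gives 6>1]
(A,R,Y): not NE [P2→Q gives 9>7; P3→Z gives 6>3]
(A,R,Z): not NE [P1→C gives 9>5; P2→S gives 9>3]
(A,R,W): not NE [P1→C gives 7>0; P2→P gives 9>7; P3→Z gives 6>4]
(A,S,X): not NE [P1→B gives 5>0; P3→Y gives 9>2]
(A,S,Y): not NE [P1→C gives 8>7; P2→Q gives 9>0]
(A,S,Z): not NE [P3→Y gives 9>3]
(A,S,W): not NE [P1→C gives 8>6; P2→P gives 9>0; P3→Y gives 9>2]
(B,P,X): not NE [P1→C gives 9>7; P3→W gives 9>5]
(B,P,Y): not NE [P2→S gives 5>4; P3→W gives 9>5]
(B,P,Z): not NE [P1→A gives 5>1; P2→S gives 6>2; P3→W gives 9>2]
(B,P,W): not NE [P2→Q gives 9>4]
(B,Q,X): not NE [P2→P gives 8>0; P3→Y gives 6>0]
(B,Q,Y): not NE [P1→C gives 9>7; P2→S gives 5>3]
(B,Q,Z): not NE [P1→C gives 7>1; P2→S gives 6>5; P3→Y gives 6>4]
(B,Q,W): not NE [P3→Y gives 6>5]
(B,R,X): not NE [P2→P gives 8>1; P3→W gives 9>7]
(B,R,Y): not NE [P1→A gives 9>3; P2→S gives 5>3; P3→W gives 9>1]
(B,R,Z): not NE [P1→C gives 9>7; P2→S gives 6>0; P3→W gives 9>5]
(B,R,W): not NE [P1→C gives 7>1; P2→Q gives 9>4]
(B,S,X): not NE [P2→P gives 8>3]
(B,S,Y): not NE [P1→C gives 8>6; P3→X gives 8>2]
(B,S,Z): not NE [P1→A gives 9>3; P3→X gives 8>3]
(B,S,W): not NE [P1→C gives 8>3; P2→Q gives 9>0; P3→X gives 8>6]
(C,P,X): not NE [P3→Z gives 8>6]
(C,P,Y): not NE [P1→B gives 8>0; P2→Q gives 9>4; P3→Z gives 8>2]
(C,P,Z): not NE [P1→A gives 5>3; P2→R gives 7>2]
(C,P,W): not NE [P1→B gives 5>3; P2→Q gives 7>1; P3→Z gives 8>0]
(C,Q,X): not NE [P1→B gives 9>7; P2→P gives 9>1; P3→W gives 9>5]
(C,Q,Y): not NE [P3→W gives 9>4]
(C,Q,Z): not NE [P2→R gives 7>4; P3→W gives 9>4]
(C,Q,W): NE
(C,R,X): not NE [P1→B gives 3>1; P2→P gives 9>3; P3→W gives 9>0]
(C,R,Y): not NE [P1→A gives 9>3; P2→Q gives 9>6; P3→W gives 9>7]
(C,R,Z): not NE [P3→W gives 9>2]
(C,R,W): not NE [P2→Q gives 7>6]
(C,S,X): not NE [P1→B gives 5>2; P2→P gives 9>6; P3→Z gives 7>4]
(C,S,Y): not NE [P2→Q gives 9>2; P3→Z gives 7>3]
(C,S,Z): not NE [P1→A gives 9>6; P2→R gives 7>3]
(C,S,W): not NE [P2→Q gives 7>5; P3→Z gives 7>4]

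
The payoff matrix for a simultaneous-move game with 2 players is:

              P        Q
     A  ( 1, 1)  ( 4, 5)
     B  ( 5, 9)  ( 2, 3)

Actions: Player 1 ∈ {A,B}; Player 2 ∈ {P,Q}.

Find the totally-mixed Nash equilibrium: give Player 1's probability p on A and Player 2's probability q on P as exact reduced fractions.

P1 mixes 3/5 on A; P2 mixes 1/3 on P

P1 indiff ⇒ q·1+(1-q)·4 = q·5+(1-q)·2 ⇒ q(-4) = (1-q)(-2) ⇒ q = 1/3
P2 indiff ⇒ p·1+(1-p)·9 = p·5+(1-p)·3 ⇒ p(-4) = (1-p)(-6) ⇒ p = 3/5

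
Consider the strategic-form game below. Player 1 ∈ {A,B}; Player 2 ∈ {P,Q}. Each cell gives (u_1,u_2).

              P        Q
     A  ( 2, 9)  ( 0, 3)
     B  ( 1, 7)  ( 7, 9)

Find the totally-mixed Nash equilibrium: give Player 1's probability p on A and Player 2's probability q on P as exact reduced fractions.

P1 indiff ⇒ q·2+(1-q)·0 = q·1+(1-q)·7 ⇒ q(1) = (1-q)(7) ⇒ q = 7/8
P2 indiff ⇒ p·9+(1-p)·7 = p·3+(1-p)·9 ⇒ p(6) = (1-p)(2) ⇒ p = 1/4

p=1/4, q=7/8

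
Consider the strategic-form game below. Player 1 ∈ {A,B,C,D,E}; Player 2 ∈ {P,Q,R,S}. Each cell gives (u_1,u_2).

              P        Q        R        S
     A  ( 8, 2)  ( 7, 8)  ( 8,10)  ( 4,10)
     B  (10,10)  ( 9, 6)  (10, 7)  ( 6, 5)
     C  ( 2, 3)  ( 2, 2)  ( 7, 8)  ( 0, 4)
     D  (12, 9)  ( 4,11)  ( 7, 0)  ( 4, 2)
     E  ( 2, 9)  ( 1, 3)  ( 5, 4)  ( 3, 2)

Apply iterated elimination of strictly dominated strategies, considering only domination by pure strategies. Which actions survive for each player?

Survivors P1:{B,D} P2:{P,Q}

P1 drop A (B beats it: P:10>8 Q:9>7 R:10>8 S:6>4)
P1 drop C (B beats it: P:10>2 Q:9>2 R:10>7 S:6>0)
P1 drop E (B beats it: P:10>2 Q:9>1 R:10>5 S:6>3)
P2 drop R (P beats it: B:10>7 D:9>0)
P2 drop S (P beats it: B:10>5 D:9>2)
P1→{B,D} P2→{P,Q}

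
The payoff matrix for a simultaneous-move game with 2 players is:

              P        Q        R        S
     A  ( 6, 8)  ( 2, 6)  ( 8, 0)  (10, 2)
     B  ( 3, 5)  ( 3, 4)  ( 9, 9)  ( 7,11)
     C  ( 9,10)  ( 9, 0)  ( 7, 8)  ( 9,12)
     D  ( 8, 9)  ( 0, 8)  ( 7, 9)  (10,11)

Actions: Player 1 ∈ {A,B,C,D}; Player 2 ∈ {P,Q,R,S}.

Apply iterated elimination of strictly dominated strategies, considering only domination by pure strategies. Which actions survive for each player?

IESDS → P1:{A,C,D} P2:{P,S}

P2 drop Q (P beats it: A:8>6 B:5>4 C:10>0 D:9>8)
P2 drop R (S beats it: A:2>0 B:11>9 C:12>8 D:11>9)
P1 drop B (A beats it: P:6>3 S:10>7)
P1→{A,C,D} P2→{P,S}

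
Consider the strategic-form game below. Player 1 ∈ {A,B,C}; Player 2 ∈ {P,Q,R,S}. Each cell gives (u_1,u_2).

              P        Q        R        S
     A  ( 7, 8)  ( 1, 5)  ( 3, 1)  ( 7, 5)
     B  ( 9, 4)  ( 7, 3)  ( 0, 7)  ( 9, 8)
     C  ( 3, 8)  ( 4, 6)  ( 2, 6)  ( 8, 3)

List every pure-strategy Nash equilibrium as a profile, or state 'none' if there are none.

Nash profiles: (B,S)

(A,P): not NE [P1→B gives 9>7]
(A,Q): not NE [P1→B gives 7>1; P2→P gives 8>5]
(A,R): not NE [P2→P gives 8>1]
(A,S): not NE [P1→B gives 9>7; P2→P gives 8>5]
(B,P): not NE [P2→S gives 8>4]
(B,Q): not NE [P2→S gives 8>3]
(B,R): not NE [P1→A gives 3>0; P2→S gives 8>7]
(B,S): NE
(C,P): not NE [P1→B gives 9>3]
(C,Q): not NE [P1→B gives 7>4; P2→P gives 8>6]
(C,R): not NE [P1→A gives 3>2; P2→P gives 8>6]
(C,S): not NE [P1→B gives 9>8; P2→P gives 8>3]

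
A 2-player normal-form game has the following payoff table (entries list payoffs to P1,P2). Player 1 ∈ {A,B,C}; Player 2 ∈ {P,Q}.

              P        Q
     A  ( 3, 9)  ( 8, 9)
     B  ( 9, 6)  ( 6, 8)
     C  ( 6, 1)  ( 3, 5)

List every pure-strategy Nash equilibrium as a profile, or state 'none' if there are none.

PSNE = {(A,Q)}

(A,P): not NE [P1→B gives 9>3]
(A,Q): NE
(B,P): not NE [P2→Q gives 8>6]
(B,Q): not NE [P1→A gives 8>6]
(C,P): not NE [P1→B gives 9>6; P2→Q gives 5>1]
(C,Q): not NE [P1→A gives 8>3]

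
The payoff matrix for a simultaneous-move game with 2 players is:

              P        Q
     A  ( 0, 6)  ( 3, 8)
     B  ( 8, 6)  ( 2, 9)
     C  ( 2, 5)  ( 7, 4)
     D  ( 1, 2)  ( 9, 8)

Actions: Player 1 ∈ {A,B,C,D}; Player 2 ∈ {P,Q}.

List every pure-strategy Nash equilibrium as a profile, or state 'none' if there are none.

PSNE = {(D,Q)}

(A,P): not NE [P1→B gives 8>0; P2→Q gives 8>6]
(A,Q): not NE [P1→D gives 9>3]
(B,P): not NE [P2→Q gives 9>6]
(B,Q): not NE [P1→D gives 9>2]
(C,P): not NE [P1→B gives 8>2]
(C,Q): not NE [P1→D gives 9>7; P2→P gives 5>4]
(D,P): not NE [P1→B gives 8>1; P2→Q gives 8>2]
(D,Q): NE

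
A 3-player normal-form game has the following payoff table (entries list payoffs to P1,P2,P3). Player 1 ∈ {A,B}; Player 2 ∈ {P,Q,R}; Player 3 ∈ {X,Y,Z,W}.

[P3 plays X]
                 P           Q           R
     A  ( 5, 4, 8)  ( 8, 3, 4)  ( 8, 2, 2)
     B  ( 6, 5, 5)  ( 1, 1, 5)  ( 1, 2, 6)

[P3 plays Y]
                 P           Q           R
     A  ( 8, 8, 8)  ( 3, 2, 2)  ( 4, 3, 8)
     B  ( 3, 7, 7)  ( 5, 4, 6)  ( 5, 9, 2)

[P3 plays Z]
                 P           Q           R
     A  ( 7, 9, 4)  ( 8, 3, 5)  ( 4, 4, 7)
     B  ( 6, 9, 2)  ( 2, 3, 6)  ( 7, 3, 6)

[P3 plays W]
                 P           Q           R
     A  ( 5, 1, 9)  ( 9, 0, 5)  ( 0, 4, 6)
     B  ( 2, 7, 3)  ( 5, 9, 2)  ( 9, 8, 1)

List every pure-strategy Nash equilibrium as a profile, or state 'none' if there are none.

PSNE: ∅

(A,P,X): not NE [P1→B gives 6>5; P3→W gives 9>8]
(A,P,Y): not NE [P3→W gives 9>8]
(A,P,Z): not NE [P3→W gives 9>4]
(A,P,W): not NE [P2→R gives 4>1]
(A,Q,X): not NE [P2→P gives 4>3; P3→W gives 5>4]
(A,Q,Y): not NE [P1→B gives 5>3; P2→P gives 8>2; P3→W gives 5>2]
(A,Q,Z): not NE [P2→P gives 9>3]
(A,Q,W): not NE [P2→R gives 4>0]
(A,R,X): not NE [P2→P gives 4>2; P3→Y gives 8>2]
(A,R,Y): not NE [P1→B gives 5>4; P2→P gives 8>3]
(A,R,Z): not NE [P1→B gives 7>4; P2→P gives 9>4; P3→Y gives 8>7]
(A,R,W): not NE [P1→B gives 9>0; P3→Y gives 8>6]
(B,P,X): not NE [P3→Y gives 7>5]
(B,P,Y): not NE [P1→A gives 8>3; P2→R gives 9>7]
(B,P,Z): not NE [P1→A gives 7>6; P3→Y gives 7>2]
(B,P,W): not NE [P1→A gives 5>2; P2→Q gives 9>7; P3→Y gives 7>3]
(B,Q,X): not NE [P1→A gives 8>1; P2→P gives 5>1; P3→Z gives 6>5]
(B,Q,Y): not NE [P2→R gives 9>4]
(B,Q,Z): not NE [P1→A gives 8>2; P2→P gives 9>3]
(B,Q,W): not NE [P1→A gives 9>5; P3→Z gives 6>2]
(B,R,X): not NE [P1→A gives 8>1; P2→P gives 5>2]
(B,R,Y): not NE [P3→Z gives 6>2]
(B,R,Z): not NE [P2→P gives 9>3]
(B,R,W): not NE [P2→Q gives 9>8; P3→Z gives 6>1]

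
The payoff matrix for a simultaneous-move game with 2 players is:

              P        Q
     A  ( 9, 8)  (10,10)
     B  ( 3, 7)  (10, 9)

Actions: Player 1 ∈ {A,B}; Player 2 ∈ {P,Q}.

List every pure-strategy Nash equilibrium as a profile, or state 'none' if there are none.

NE set: (A,Q), (B,Q)

(A,P): not NE [P2→Q gives 10>8]
(A,Q): NE
(B,P): not NE [P1→A gives 9>3; P2→Q gives 9>7]
(B,Q): NE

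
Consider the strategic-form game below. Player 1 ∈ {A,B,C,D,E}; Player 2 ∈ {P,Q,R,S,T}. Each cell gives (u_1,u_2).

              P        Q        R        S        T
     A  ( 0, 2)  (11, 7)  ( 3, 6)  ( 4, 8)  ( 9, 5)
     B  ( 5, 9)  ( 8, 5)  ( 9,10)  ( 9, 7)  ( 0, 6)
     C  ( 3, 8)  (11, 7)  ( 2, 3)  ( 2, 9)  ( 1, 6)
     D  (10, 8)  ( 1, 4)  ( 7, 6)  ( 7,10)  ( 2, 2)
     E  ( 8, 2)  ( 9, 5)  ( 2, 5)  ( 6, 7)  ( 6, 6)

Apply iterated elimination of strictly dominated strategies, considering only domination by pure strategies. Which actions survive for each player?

Survivors P1:{B,D} P2:{P,R,S}

P2 drop Q (S beats it: A:8>7 B:7>5 C:9>7 D:10>4 E:7>5)
P1 drop C (D beats it: P:10>3 R:7>2 S:7>2 T:2>1)
P2 drop T (S beats it: A:8>5 B:7>6 D:10>2 E:7>6)
P1 drop A (B beats it: P:5>0 R:9>3 S:9>4)
P1 drop E (D beats it: P:10>8 R:7>2 S:7>6)
P1→{B,D} P2→{P,R,S}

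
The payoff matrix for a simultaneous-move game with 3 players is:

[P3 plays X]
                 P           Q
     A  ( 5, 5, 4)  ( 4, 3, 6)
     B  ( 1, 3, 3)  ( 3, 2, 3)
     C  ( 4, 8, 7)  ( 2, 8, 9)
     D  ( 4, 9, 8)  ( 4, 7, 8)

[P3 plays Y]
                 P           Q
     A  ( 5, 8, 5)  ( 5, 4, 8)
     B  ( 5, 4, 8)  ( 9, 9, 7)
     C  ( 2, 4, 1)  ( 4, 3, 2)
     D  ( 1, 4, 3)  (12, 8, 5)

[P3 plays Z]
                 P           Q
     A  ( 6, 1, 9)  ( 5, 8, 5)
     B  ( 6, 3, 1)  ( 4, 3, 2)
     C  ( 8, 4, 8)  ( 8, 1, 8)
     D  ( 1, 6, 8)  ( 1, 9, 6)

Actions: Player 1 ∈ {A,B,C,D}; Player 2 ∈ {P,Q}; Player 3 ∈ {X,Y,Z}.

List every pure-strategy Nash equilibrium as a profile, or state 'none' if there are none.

Nash profiles: (C,P,Z)

(A,P,X): not NE [P3→Z gives 9>4]
(A,P,Y): not NE [P3→Z gives 9>5]
(A,P,Z): not NE [P1→C gives 8>6; P2→Q gives 8>1]
(A,Q,X): not NE [P2→P gives 5>3; P3→Y gives 8>6]
(A,Q,Y): not NE [P1→D gives 12>5; P2→P gives 8>4]
(A,Q,Z): not NE [P1→C gives 8>5; P3→Y gives 8>5]
(B,P,X): not NE [P1→A gives 5>1; P3→Y gives 8>3]
(B,P,Y): not NE [P2→Q gives 9>4]
(B,P,Z): not NE [P1→C gives 8>6; P3→Y gives 8>1]
(B,Q,X): not NE [P1→D gives 4>3; P2→P gives 3>2; P3→Y gives 7>3]
(B,Q,Y): not NE [P1→D gives 12>9]
(B,Q,Z): not NE [P1→C gives 8>4; P3→Y gives 7>2]
(C,P,X): not NE [P1→A gives 5>4; P3→Z gives 8>7]
(C,P,Y): not NE [P1→B gives 5>2; P3→Z gives 8>1]
(C,P,Z): NE
(C,Q,X): not NE [P1→D gives 4>2]
(C,Q,Y): not NE [P1→D gives 12>4; P2→P gives 4>3; P3→X gives 9>2]
(C,Q,Z): not NE [P2→P gives 4>1; P3→X gives 9>8]
(D,P,X): not NE [P1→A gives 5>4]
(D,P,Y): not NE [P1→B gives 5>1; P2→Q gives 8>4; P3→Z gives 8>3]
(D,P,Z): not NE [P1→C gives 8>1; P2→Q gives 9>6]
(D,Q,X): not NE [P2→P gives 9>7]
(D,Q,Y): not NE [P3→X gives 8>5]
(D,Q,Z): not NE [P1→C gives 8>1; P3→X gives 8>6]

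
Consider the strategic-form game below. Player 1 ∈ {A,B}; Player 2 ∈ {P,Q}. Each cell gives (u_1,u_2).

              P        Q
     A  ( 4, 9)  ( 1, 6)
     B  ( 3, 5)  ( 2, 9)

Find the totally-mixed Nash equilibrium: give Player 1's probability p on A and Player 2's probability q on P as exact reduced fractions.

(p,q) = (4/7, 1/2)

P1 indiff ⇒ q·4+(1-q)·1 = q·3+(1-q)·2 ⇒ q(1) = (1-q)(1) ⇒ q = 1/2
P2 indiff ⇒ p·9+(1-p)·5 = p·6+(1-p)·9 ⇒ p(3) = (1-p)(4) ⇒ p = 4/7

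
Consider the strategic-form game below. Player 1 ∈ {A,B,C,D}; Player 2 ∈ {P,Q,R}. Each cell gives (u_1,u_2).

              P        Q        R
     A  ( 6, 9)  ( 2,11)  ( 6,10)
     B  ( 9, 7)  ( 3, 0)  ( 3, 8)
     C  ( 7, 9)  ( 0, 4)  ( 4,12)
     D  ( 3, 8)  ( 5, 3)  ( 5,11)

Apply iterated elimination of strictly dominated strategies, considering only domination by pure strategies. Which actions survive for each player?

Survivors P1:{A,D} P2:{Q,R}

P2 drop P (R beats it: A:10>9 B:8>7 C:12>9 D:11>8)
P1 drop B (D beats it: Q:5>3 R:5>3)
P1 drop C (A beats it: Q:2>0 R:6>4)
P1→{A,D} P2→{Q,R}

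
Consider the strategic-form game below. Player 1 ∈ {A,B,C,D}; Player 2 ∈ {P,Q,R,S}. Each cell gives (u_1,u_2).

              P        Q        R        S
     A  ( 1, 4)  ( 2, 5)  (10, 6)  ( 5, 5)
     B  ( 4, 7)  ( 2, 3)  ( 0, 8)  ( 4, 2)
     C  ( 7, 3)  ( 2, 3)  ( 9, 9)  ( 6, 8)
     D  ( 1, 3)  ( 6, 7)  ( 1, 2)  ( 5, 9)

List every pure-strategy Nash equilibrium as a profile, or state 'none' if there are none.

(A,P): not NE [P1→C gives 7>1; P2→R gives 6>4]
(A,Q): not NE [P1→D gives 6>2; P2→R gives 6>5]
(A,R): NE
(A,S): not NE [P1→C gives 6>5; P2→R gives 6>5]
(B,P): not NE [P1→C gives 7>4; P2→R gives 8>7]
(B,Q): not NE [P1→D gives 6>2; P2→R gives 8>3]
(B,R): not NE [P1→A gives 10>0]
(B,S): not NE [P1→C gives 6>4; P2→R gives 8>2]
(C,P): not NE [P2→R gives 9>3]
(C,Q): not NE [P1→D gives 6>2; P2→R gives 9>3]
(C,R): not NE [P1→A gives 10>9]
(C,S): not NE [P2→R gives 9>8]
(D,P): not NE [P1→C gives 7>1; P2→S gives 9>3]
(D,Q): not NE [P2→S gives 9>7]
(D,R): not NE [P1→A gives 10>1; P2→S gives 9>2]
(D,S): not NE [P1→C gives 6>5]

NE set: (A,R)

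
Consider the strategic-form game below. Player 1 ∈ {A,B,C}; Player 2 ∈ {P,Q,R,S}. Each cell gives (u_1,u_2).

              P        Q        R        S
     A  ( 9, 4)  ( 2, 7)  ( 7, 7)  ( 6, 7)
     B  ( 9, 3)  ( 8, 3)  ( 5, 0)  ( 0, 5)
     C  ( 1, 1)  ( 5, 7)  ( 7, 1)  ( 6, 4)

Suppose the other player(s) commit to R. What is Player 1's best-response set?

argmax u_1 = {A,C}

u_1(A vs R) = 7
u_1(B vs R) = 5
u_1(C vs R) = 7
max payoff 7 at {A,C}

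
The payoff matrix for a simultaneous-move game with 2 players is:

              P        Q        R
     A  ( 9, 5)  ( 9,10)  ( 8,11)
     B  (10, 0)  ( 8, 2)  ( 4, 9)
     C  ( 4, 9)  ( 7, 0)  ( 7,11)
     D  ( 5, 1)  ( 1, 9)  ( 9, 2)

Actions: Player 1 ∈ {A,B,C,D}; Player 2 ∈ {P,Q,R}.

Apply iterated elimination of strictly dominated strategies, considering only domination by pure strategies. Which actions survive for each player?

P1 drop C (A beats it: P:9>4 Q:9>7 R:8>7)
P2 drop P (Q beats it: A:10>5 B:2>0 D:9>1)
P1 drop B (A beats it: Q:9>8 R:8>4)
P1→{A,D} P2→{Q,R}

Survivors P1:{A,D} P2:{Q,R}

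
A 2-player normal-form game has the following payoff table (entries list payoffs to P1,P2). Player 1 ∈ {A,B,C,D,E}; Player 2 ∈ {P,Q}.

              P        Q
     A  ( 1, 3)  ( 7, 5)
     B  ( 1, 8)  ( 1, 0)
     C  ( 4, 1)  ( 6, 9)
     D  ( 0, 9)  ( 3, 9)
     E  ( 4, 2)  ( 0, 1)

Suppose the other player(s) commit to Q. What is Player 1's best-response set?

P1 best: {A}

u_1(A vs Q) = 7
u_1(B vs Q) = 1
u_1(C vs Q) = 6
u_1(D vs Q) = 3
u_1(E vs Q) = 0
max payoff 7 at {A}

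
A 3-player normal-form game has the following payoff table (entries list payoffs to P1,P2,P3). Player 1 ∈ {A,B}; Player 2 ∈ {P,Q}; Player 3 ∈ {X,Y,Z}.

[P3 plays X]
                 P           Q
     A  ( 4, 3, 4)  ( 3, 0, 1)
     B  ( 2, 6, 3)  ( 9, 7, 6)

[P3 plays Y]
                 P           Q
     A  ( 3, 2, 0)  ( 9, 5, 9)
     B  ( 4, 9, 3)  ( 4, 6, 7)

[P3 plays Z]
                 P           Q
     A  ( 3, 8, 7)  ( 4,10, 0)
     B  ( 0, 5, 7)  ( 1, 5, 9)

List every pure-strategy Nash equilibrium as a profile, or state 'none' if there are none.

(A,P,X): not NE [P3→Z gives 7>4]
(A,P,Y): not NE [P1→B gives 4>3; P2→Q gives 5>2; P3→Z gives 7>0]
(A,P,Z): not NE [P2→Q gives 10>8]
(A,Q,X): not NE [P1→B gives 9>3; P2→P gives 3>0; P3→Y gives 9>1]
(A,Q,Y): NE
(A,Q,Z): not NE [P3→Y gives 9>0]
(B,P,X): not NE [P1→A gives 4>2; P2→Q gives 7>6; P3→Z gives 7>3]
(B,P,Y): not NE [P3→Z gives 7>3]
(B,P,Z): not NE [P1→A gives 3>0]
(B,Q,X): not NE [P3→Z gives 9>6]
(B,Q,Y): not NE [P1→A gives 9>4; P2→P gives 9>6; P3→Z gives 9>7]
(B,Q,Z): not NE [P1→A gives 4>1]

PSNE = {(A,Q,Y)}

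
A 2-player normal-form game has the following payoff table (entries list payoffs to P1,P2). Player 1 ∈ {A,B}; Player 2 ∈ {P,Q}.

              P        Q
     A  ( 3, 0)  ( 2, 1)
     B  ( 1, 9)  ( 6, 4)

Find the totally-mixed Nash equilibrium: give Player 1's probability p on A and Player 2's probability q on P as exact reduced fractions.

p=5/6, q=2/3

P1 indiff ⇒ q·3+(1-q)·2 = q·1+(1-q)·6 ⇒ q(2) = (1-q)(4) ⇒ q = 2/3
P2 indiff ⇒ p·0+(1-p)·9 = p·1+(1-p)·4 ⇒ p(-1) = (1-p)(-5) ⇒ p = 5/6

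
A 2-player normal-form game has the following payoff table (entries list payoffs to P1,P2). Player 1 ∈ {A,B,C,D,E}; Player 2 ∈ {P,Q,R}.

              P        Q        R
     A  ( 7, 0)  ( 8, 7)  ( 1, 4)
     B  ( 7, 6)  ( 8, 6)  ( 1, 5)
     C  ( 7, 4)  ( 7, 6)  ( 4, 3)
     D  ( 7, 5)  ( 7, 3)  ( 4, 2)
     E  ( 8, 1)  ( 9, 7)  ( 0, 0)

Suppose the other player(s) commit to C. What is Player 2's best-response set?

u_2(P vs C) = 4
u_2(Q vs C) = 6
u_2(R vs C) = 3
max payoff 6 at {Q}

argmax u_2 = {Q}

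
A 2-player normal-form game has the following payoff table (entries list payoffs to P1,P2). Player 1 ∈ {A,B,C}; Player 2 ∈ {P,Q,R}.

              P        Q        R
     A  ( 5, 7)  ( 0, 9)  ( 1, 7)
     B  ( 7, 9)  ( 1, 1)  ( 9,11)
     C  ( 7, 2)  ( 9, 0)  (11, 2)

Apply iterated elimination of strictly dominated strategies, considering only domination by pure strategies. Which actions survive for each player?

IESDS → P1:{B,C} P2:{P,R}

P1 drop A (B beats it: P:7>5 Q:1>0 R:9>1)
P2 drop Q (P beats it: B:9>1 C:2>0)
P1→{B,C} P2→{P,R}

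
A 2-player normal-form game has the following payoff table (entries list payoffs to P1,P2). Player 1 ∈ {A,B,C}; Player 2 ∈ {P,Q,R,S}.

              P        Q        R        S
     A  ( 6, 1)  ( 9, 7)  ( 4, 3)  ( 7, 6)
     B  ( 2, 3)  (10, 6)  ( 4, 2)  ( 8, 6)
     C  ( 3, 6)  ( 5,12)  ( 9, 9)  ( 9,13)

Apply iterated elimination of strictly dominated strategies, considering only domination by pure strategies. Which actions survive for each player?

P2 drop P (Q beats it: A:7>1 B:6>3 C:12>6)
P2 drop R (Q beats it: A:7>3 B:6>2 C:12>9)
P1 drop A (B beats it: Q:10>9 S:8>7)
P1→{B,C} P2→{Q,S}

Remaining: P1:{B,C} P2:{Q,S}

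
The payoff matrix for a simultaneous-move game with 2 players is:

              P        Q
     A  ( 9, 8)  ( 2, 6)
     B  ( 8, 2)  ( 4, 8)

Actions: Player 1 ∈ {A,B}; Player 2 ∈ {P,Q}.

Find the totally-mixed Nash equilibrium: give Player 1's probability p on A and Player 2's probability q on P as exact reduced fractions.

P1 indiff ⇒ q·9+(1-q)·2 = q·8+(1-q)·4 ⇒ q(1) = (1-q)(2) ⇒ q = 2/3
P2 indiff ⇒ p·8+(1-p)·2 = p·6+(1-p)·8 ⇒ p(2) = (1-p)(6) ⇒ p = 3/4

(p,q) = (3/4, 2/3)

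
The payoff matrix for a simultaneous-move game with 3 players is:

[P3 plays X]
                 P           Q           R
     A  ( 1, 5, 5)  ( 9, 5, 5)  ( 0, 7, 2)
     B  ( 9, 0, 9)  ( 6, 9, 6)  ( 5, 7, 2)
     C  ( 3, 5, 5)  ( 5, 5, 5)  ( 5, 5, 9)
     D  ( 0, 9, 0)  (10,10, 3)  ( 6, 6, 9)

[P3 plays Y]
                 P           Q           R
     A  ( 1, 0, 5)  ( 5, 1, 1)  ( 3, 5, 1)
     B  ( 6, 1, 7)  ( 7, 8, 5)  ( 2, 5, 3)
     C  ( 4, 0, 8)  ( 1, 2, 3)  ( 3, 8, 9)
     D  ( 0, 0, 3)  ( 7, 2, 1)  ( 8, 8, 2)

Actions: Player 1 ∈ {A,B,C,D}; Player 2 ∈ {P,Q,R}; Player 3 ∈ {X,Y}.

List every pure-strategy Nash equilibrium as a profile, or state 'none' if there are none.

PSNE = {(D,Q,X)}

(A,P,X): not NE [P1→B gives 9>1; P2→R gives 7>5]
(A,P,Y): not NE [P1→B gives 6>1; P2→R gives 5>0]
(A,Q,X): not NE [P1→D gives 10>9; P2→R gives 7>5]
(A,Q,Y): not NE [P1→D gives 7>5; P2→R gives 5>1; P3→X gives 5>1]
(A,R,X): not NE [P1→D gives 6>0]
(A,R,Y): not NE [P1→D gives 8>3; P3→X gives 2>1]
(B,P,X): not NE [P2→Q gives 9>0]
(B,P,Y): not NE [P2→Q gives 8>1; P3→X gives 9>7]
(B,Q,X): not NE [P1→D gives 10>6]
(B,Q,Y): not NE [P3→X gives 6>5]
(B,R,X): not NE [P1→D gives 6>5; P2→Q gives 9>7; P3→Y gives 3>2]
(B,R,Y): not NE [P1→D gives 8>2; P2→Q gives 8>5]
(C,P,X): not NE [P1→B gives 9>3; P3→Y gives 8>5]
(C,P,Y): not NE [P1→B gives 6>4; P2→R gives 8>0]
(C,Q,X): not NE [P1→D gives 10>5]
(C,Q,Y): not NE [P1→D gives 7>1; P2→R gives 8>2; P3→X gives 5>3]
(C,R,X): not NE [P1→D gives 6>5]
(C,R,Y): not NE [P1→D gives 8>3]
(D,P,X): not NE [P1→B gives 9>0; P2→Q gives 10>9; P3→Y gives 3>0]
(D,P,Y): not NE [P1→B gives 6>0; P2→R gives 8>0]
(D,Q,X): NE
(D,Q,Y): not NE [P2→R gives 8>2; P3→X gives 3>1]
(D,R,X): not NE [P2→Q gives 10>6]
(D,R,Y): not NE [P3→X gives 9>2]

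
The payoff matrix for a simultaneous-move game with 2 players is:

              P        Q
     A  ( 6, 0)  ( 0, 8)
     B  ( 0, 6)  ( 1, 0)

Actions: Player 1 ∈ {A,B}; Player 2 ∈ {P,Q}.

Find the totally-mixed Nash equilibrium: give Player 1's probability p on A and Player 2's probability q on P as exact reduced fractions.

P1 mixes 3/7 on A; P2 mixes 1/7 on P

P1 indiff ⇒ q·6+(1-q)·0 = q·0+(1-q)·1 ⇒ q(6) = (1-q)(1) ⇒ q = 1/7
P2 indiff ⇒ p·0+(1-p)·6 = p·8+(1-p)·0 ⇒ p(-8) = (1-p)(-6) ⇒ p = 3/7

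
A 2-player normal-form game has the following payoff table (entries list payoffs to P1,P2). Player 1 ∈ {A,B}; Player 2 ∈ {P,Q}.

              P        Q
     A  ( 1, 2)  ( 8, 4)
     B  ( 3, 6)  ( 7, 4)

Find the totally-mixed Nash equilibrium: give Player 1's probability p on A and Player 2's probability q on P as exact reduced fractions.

(p,q) = (1/2, 1/3)

P1 indiff ⇒ q·1+(1-q)·8 = q·3+(1-q)·7 ⇒ q(-2) = (1-q)(-1) ⇒ q = 1/3
P2 indiff ⇒ p·2+(1-p)·6 = p·4+(1-p)·4 ⇒ p(-2) = (1-p)(-2) ⇒ p = 1/2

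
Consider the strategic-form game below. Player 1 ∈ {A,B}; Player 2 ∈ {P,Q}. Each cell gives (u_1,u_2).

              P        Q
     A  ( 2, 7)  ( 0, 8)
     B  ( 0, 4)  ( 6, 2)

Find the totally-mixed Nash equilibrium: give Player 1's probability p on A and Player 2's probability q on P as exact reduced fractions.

P1 indiff ⇒ q·2+(1-q)·0 = q·0+(1-q)·6 ⇒ q(2) = (1-q)(6) ⇒ q = 3/4
P2 indiff ⇒ p·7+(1-p)·4 = p·8+(1-p)·2 ⇒ p(-1) = (1-p)(-2) ⇒ p = 2/3

P1 mixes 2/3 on A; P2 mixes 3/4 on P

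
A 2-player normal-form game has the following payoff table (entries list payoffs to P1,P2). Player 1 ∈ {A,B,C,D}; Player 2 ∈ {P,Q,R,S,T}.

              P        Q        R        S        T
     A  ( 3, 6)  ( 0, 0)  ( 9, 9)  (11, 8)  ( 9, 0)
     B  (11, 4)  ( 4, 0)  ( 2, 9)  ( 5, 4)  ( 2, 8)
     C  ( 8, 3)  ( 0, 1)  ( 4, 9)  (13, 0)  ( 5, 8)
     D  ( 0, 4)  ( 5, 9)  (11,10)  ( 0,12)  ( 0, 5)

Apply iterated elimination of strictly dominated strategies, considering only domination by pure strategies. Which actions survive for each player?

IESDS → P1:{A,C,D} P2:{R,S}

P2 drop P (R beats it: A:9>6 B:9>4 C:9>3 D:10>4)
P2 drop Q (R beats it: A:9>0 B:9>0 C:9>1 D:10>9)
P1 drop B (A beats it: R:9>2 S:11>5 T:9>2)
P2 drop T (R beats it: A:9>0 C:9>8 D:10>5)
P1→{A,C,D} P2→{R,S}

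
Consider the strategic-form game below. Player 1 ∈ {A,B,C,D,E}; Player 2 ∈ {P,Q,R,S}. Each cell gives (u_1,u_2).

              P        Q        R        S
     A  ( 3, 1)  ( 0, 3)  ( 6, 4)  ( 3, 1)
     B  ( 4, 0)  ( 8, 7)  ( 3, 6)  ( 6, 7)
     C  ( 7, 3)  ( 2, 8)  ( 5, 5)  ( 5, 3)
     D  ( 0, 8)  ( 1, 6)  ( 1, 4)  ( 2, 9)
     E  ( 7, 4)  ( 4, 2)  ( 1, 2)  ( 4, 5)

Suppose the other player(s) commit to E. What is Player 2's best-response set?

P2 best: {S}

u_2(P vs E) = 4
u_2(Q vs E) = 2
u_2(R vs E) = 2
u_2(S vs E) = 5
max payoff 5 at {S}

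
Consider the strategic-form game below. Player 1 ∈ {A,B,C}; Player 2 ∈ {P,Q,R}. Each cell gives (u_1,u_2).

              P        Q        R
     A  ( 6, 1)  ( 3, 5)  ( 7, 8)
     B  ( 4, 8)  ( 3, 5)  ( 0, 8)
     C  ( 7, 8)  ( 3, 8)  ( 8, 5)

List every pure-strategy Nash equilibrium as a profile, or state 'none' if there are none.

(A,P): not NE [P1→C gives 7>6; P2→R gives 8>1]
(A,Q): not NE [P2→R gives 8>5]
(A,R): not NE [P1→C gives 8>7]
(B,P): not NE [P1→C gives 7>4]
(B,Q): not NE [P2→R gives 8>5]
(B,R): not NE [P1→C gives 8>0]
(C,P): NE
(C,Q): NE
(C,R): not NE [P2→Q gives 8>5]

Nash profiles: (C,P), (C,Q)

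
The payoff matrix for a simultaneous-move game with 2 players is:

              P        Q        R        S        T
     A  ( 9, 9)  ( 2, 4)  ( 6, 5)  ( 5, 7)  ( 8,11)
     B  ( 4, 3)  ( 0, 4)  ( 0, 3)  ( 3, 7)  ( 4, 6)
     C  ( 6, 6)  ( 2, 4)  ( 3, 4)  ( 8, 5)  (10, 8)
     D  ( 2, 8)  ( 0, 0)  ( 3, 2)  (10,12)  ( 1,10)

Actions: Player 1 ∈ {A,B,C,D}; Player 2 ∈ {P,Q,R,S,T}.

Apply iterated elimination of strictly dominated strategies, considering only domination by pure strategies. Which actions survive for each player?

Survivors P1:{C,D} P2:{S,T}

P1 drop B (A beats it: P:9>4 Q:2>0 R:6>0 S:5>3 T:8>4)
P2 drop P (T beats it: A:11>9 C:8>6 D:10>8)
P2 drop Q (S beats it: A:7>4 C:5>4 D:12>0)
P2 drop R (S beats it: A:7>5 C:5>4 D:12>2)
P1 drop A (C beats it: S:8>5 T:10>8)
P1→{C,D} P2→{S,T}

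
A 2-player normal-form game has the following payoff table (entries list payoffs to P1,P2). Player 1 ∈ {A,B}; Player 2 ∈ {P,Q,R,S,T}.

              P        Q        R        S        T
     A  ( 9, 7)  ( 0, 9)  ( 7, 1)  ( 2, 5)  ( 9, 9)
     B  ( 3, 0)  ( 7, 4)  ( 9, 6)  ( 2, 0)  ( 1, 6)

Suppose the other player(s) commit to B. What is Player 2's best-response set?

P2 best: {R,T}

u_2(P vs B) = 0
u_2(Q vs B) = 4
u_2(R vs B) = 6
u_2(S vs B) = 0
u_2(T vs B) = 6
max payoff 6 at {R,T}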